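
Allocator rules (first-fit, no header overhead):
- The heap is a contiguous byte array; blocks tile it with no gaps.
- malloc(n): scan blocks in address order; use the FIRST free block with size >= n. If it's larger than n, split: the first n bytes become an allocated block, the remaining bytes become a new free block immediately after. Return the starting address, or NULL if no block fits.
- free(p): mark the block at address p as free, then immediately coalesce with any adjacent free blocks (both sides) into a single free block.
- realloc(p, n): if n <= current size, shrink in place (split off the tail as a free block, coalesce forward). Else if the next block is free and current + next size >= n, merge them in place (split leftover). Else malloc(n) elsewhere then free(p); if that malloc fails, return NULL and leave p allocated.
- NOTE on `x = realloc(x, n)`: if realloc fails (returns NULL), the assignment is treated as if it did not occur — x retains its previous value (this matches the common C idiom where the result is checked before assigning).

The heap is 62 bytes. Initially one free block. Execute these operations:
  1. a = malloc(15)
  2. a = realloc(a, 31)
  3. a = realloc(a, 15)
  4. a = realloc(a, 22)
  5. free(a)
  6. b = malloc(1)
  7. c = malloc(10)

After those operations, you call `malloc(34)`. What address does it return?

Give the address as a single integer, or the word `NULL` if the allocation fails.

Answer: 11

Derivation:
Op 1: a = malloc(15) -> a = 0; heap: [0-14 ALLOC][15-61 FREE]
Op 2: a = realloc(a, 31) -> a = 0; heap: [0-30 ALLOC][31-61 FREE]
Op 3: a = realloc(a, 15) -> a = 0; heap: [0-14 ALLOC][15-61 FREE]
Op 4: a = realloc(a, 22) -> a = 0; heap: [0-21 ALLOC][22-61 FREE]
Op 5: free(a) -> (freed a); heap: [0-61 FREE]
Op 6: b = malloc(1) -> b = 0; heap: [0-0 ALLOC][1-61 FREE]
Op 7: c = malloc(10) -> c = 1; heap: [0-0 ALLOC][1-10 ALLOC][11-61 FREE]
malloc(34): first-fit scan over [0-0 ALLOC][1-10 ALLOC][11-61 FREE] -> 11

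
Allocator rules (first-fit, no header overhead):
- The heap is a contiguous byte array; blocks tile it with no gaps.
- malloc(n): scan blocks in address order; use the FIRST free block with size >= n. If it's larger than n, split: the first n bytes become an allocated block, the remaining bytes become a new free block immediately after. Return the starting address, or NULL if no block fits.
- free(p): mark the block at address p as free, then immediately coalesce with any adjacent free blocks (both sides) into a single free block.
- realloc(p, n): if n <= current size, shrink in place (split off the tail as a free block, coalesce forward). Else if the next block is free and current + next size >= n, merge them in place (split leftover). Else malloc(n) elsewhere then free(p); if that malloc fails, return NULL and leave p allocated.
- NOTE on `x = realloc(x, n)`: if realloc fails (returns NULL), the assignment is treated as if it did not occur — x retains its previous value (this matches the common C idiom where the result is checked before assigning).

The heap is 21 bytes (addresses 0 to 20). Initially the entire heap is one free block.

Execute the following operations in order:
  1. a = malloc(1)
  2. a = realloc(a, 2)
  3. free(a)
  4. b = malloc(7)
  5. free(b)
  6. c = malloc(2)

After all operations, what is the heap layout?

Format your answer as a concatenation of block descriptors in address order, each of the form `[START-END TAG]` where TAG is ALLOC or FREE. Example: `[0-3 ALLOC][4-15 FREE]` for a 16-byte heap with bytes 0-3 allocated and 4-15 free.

Answer: [0-1 ALLOC][2-20 FREE]

Derivation:
Op 1: a = malloc(1) -> a = 0; heap: [0-0 ALLOC][1-20 FREE]
Op 2: a = realloc(a, 2) -> a = 0; heap: [0-1 ALLOC][2-20 FREE]
Op 3: free(a) -> (freed a); heap: [0-20 FREE]
Op 4: b = malloc(7) -> b = 0; heap: [0-6 ALLOC][7-20 FREE]
Op 5: free(b) -> (freed b); heap: [0-20 FREE]
Op 6: c = malloc(2) -> c = 0; heap: [0-1 ALLOC][2-20 FREE]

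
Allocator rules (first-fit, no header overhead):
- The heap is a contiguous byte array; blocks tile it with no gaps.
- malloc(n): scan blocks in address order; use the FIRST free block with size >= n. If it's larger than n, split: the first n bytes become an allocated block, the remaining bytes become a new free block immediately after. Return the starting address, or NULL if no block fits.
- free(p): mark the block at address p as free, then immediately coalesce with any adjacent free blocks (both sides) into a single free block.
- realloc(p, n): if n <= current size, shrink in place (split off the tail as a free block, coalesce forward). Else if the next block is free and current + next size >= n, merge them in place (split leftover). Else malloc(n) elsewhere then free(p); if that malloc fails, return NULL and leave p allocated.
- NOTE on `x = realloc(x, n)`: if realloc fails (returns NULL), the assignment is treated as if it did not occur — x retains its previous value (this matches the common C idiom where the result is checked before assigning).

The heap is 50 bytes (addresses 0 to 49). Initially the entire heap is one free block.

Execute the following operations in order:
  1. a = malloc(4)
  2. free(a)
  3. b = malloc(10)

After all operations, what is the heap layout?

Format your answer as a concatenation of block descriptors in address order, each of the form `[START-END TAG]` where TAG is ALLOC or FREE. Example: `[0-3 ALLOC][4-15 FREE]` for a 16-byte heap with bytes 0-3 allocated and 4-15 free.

Answer: [0-9 ALLOC][10-49 FREE]

Derivation:
Op 1: a = malloc(4) -> a = 0; heap: [0-3 ALLOC][4-49 FREE]
Op 2: free(a) -> (freed a); heap: [0-49 FREE]
Op 3: b = malloc(10) -> b = 0; heap: [0-9 ALLOC][10-49 FREE]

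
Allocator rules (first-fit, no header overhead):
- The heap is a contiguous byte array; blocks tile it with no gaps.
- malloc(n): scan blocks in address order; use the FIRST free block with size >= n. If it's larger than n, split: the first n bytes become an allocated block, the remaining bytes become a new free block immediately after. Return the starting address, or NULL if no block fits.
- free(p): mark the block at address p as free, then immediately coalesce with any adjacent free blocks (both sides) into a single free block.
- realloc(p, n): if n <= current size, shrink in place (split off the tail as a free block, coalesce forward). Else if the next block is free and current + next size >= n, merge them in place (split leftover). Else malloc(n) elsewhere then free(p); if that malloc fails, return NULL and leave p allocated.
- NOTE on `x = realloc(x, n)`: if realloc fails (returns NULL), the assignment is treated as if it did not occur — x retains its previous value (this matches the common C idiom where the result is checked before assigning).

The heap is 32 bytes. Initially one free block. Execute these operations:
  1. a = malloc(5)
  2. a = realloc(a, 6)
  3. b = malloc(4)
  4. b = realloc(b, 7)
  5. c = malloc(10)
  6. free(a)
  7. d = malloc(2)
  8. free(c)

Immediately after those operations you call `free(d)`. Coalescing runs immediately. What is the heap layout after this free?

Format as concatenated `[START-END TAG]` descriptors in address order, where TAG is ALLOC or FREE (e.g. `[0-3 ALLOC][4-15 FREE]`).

Answer: [0-5 FREE][6-12 ALLOC][13-31 FREE]

Derivation:
Op 1: a = malloc(5) -> a = 0; heap: [0-4 ALLOC][5-31 FREE]
Op 2: a = realloc(a, 6) -> a = 0; heap: [0-5 ALLOC][6-31 FREE]
Op 3: b = malloc(4) -> b = 6; heap: [0-5 ALLOC][6-9 ALLOC][10-31 FREE]
Op 4: b = realloc(b, 7) -> b = 6; heap: [0-5 ALLOC][6-12 ALLOC][13-31 FREE]
Op 5: c = malloc(10) -> c = 13; heap: [0-5 ALLOC][6-12 ALLOC][13-22 ALLOC][23-31 FREE]
Op 6: free(a) -> (freed a); heap: [0-5 FREE][6-12 ALLOC][13-22 ALLOC][23-31 FREE]
Op 7: d = malloc(2) -> d = 0; heap: [0-1 ALLOC][2-5 FREE][6-12 ALLOC][13-22 ALLOC][23-31 FREE]
Op 8: free(c) -> (freed c); heap: [0-1 ALLOC][2-5 FREE][6-12 ALLOC][13-31 FREE]
free(d): d = 0 -> block [0-1 ALLOC]; mark free, coalesce with adjacent free neighbors -> [0-5 FREE][6-12 ALLOC][13-31 FREE]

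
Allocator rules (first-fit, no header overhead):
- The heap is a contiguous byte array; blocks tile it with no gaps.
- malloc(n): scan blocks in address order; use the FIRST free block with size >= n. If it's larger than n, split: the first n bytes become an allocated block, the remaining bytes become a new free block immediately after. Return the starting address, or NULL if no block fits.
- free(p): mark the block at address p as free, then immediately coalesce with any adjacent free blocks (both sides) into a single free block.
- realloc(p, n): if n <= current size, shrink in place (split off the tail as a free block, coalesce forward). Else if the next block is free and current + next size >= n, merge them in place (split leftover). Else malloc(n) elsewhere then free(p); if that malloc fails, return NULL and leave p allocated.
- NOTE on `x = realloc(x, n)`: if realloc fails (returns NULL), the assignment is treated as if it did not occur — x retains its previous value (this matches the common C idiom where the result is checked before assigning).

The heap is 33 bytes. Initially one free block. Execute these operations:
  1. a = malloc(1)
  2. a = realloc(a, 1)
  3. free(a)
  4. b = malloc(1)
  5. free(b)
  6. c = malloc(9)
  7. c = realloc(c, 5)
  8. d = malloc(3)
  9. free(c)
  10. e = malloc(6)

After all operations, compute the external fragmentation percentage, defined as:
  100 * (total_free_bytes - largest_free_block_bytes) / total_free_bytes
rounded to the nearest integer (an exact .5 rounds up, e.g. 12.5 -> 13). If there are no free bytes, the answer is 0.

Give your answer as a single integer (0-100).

Answer: 21

Derivation:
Op 1: a = malloc(1) -> a = 0; heap: [0-0 ALLOC][1-32 FREE]
Op 2: a = realloc(a, 1) -> a = 0; heap: [0-0 ALLOC][1-32 FREE]
Op 3: free(a) -> (freed a); heap: [0-32 FREE]
Op 4: b = malloc(1) -> b = 0; heap: [0-0 ALLOC][1-32 FREE]
Op 5: free(b) -> (freed b); heap: [0-32 FREE]
Op 6: c = malloc(9) -> c = 0; heap: [0-8 ALLOC][9-32 FREE]
Op 7: c = realloc(c, 5) -> c = 0; heap: [0-4 ALLOC][5-32 FREE]
Op 8: d = malloc(3) -> d = 5; heap: [0-4 ALLOC][5-7 ALLOC][8-32 FREE]
Op 9: free(c) -> (freed c); heap: [0-4 FREE][5-7 ALLOC][8-32 FREE]
Op 10: e = malloc(6) -> e = 8; heap: [0-4 FREE][5-7 ALLOC][8-13 ALLOC][14-32 FREE]
Free blocks: [5 19] total_free=24 largest=19 -> 100*(24-19)/24 = 500/24 ≈ 20.833 -> rounds to 21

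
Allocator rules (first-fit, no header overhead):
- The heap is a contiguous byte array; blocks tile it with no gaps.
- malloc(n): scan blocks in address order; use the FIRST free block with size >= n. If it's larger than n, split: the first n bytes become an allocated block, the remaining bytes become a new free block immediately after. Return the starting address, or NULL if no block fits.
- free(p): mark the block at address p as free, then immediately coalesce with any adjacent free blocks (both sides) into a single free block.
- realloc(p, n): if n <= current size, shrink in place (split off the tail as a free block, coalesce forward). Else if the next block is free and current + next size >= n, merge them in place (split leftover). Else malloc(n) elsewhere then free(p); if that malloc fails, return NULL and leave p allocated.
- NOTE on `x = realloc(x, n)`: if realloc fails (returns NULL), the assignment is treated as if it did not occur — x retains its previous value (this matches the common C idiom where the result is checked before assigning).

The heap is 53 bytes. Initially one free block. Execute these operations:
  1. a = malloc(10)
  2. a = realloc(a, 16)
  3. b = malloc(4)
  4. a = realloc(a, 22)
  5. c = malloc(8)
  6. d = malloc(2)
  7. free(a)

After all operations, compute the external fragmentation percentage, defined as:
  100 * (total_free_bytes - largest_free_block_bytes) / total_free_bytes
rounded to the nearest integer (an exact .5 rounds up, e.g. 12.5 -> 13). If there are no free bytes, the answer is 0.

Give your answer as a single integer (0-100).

Op 1: a = malloc(10) -> a = 0; heap: [0-9 ALLOC][10-52 FREE]
Op 2: a = realloc(a, 16) -> a = 0; heap: [0-15 ALLOC][16-52 FREE]
Op 3: b = malloc(4) -> b = 16; heap: [0-15 ALLOC][16-19 ALLOC][20-52 FREE]
Op 4: a = realloc(a, 22) -> a = 20; heap: [0-15 FREE][16-19 ALLOC][20-41 ALLOC][42-52 FREE]
Op 5: c = malloc(8) -> c = 0; heap: [0-7 ALLOC][8-15 FREE][16-19 ALLOC][20-41 ALLOC][42-52 FREE]
Op 6: d = malloc(2) -> d = 8; heap: [0-7 ALLOC][8-9 ALLOC][10-15 FREE][16-19 ALLOC][20-41 ALLOC][42-52 FREE]
Op 7: free(a) -> (freed a); heap: [0-7 ALLOC][8-9 ALLOC][10-15 FREE][16-19 ALLOC][20-52 FREE]
Free blocks: [6 33] total_free=39 largest=33 -> 100*(39-33)/39 = 600/39 ≈ 15.385 -> rounds to 15

Answer: 15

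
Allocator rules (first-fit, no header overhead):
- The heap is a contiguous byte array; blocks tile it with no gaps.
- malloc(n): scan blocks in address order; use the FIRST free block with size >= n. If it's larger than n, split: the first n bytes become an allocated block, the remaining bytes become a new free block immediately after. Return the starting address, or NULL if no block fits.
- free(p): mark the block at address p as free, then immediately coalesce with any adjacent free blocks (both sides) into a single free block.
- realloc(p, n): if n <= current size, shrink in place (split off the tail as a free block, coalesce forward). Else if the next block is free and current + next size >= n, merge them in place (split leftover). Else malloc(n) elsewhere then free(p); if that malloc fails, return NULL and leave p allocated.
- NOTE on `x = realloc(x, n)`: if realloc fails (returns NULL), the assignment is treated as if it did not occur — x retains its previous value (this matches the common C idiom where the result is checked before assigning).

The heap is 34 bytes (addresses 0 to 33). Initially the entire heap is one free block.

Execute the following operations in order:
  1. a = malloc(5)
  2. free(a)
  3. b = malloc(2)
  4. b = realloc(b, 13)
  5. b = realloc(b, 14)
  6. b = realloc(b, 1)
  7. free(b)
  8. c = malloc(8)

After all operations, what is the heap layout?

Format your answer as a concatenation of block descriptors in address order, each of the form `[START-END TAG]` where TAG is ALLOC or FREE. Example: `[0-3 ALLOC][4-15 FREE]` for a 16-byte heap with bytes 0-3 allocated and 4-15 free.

Answer: [0-7 ALLOC][8-33 FREE]

Derivation:
Op 1: a = malloc(5) -> a = 0; heap: [0-4 ALLOC][5-33 FREE]
Op 2: free(a) -> (freed a); heap: [0-33 FREE]
Op 3: b = malloc(2) -> b = 0; heap: [0-1 ALLOC][2-33 FREE]
Op 4: b = realloc(b, 13) -> b = 0; heap: [0-12 ALLOC][13-33 FREE]
Op 5: b = realloc(b, 14) -> b = 0; heap: [0-13 ALLOC][14-33 FREE]
Op 6: b = realloc(b, 1) -> b = 0; heap: [0-0 ALLOC][1-33 FREE]
Op 7: free(b) -> (freed b); heap: [0-33 FREE]
Op 8: c = malloc(8) -> c = 0; heap: [0-7 ALLOC][8-33 FREE]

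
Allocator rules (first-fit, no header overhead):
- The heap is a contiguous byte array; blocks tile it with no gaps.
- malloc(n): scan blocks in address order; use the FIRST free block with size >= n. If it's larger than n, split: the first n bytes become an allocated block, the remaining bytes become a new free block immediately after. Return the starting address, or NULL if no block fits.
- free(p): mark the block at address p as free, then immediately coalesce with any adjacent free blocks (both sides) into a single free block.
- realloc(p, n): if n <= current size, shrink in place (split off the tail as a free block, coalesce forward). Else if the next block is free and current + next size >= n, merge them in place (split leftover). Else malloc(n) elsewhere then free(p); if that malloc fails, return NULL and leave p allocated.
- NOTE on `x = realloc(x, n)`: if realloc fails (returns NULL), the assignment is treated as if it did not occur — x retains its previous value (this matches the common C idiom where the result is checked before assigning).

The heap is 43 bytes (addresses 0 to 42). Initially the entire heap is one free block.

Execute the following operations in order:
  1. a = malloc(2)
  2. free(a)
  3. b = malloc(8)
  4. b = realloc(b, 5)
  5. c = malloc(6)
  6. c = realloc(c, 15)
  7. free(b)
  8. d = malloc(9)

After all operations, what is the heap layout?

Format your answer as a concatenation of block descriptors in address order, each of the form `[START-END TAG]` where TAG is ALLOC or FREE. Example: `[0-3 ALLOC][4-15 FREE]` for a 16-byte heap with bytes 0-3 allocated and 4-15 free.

Answer: [0-4 FREE][5-19 ALLOC][20-28 ALLOC][29-42 FREE]

Derivation:
Op 1: a = malloc(2) -> a = 0; heap: [0-1 ALLOC][2-42 FREE]
Op 2: free(a) -> (freed a); heap: [0-42 FREE]
Op 3: b = malloc(8) -> b = 0; heap: [0-7 ALLOC][8-42 FREE]
Op 4: b = realloc(b, 5) -> b = 0; heap: [0-4 ALLOC][5-42 FREE]
Op 5: c = malloc(6) -> c = 5; heap: [0-4 ALLOC][5-10 ALLOC][11-42 FREE]
Op 6: c = realloc(c, 15) -> c = 5; heap: [0-4 ALLOC][5-19 ALLOC][20-42 FREE]
Op 7: free(b) -> (freed b); heap: [0-4 FREE][5-19 ALLOC][20-42 FREE]
Op 8: d = malloc(9) -> d = 20; heap: [0-4 FREE][5-19 ALLOC][20-28 ALLOC][29-42 FREE]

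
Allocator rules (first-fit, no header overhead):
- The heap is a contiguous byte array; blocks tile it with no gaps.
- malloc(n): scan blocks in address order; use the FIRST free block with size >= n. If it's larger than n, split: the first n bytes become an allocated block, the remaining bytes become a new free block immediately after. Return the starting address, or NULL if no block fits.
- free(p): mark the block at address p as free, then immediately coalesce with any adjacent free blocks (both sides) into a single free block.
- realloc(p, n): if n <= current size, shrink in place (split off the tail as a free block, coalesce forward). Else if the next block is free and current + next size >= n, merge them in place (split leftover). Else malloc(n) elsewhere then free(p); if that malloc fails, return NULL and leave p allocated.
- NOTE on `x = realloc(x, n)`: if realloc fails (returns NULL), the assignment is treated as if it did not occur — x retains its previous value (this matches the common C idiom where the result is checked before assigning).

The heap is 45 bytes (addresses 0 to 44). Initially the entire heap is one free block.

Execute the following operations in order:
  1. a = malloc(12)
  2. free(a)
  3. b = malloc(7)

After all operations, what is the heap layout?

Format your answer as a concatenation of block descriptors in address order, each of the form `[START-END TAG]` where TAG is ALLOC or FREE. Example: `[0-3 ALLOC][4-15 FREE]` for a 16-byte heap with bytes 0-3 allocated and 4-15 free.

Op 1: a = malloc(12) -> a = 0; heap: [0-11 ALLOC][12-44 FREE]
Op 2: free(a) -> (freed a); heap: [0-44 FREE]
Op 3: b = malloc(7) -> b = 0; heap: [0-6 ALLOC][7-44 FREE]

Answer: [0-6 ALLOC][7-44 FREE]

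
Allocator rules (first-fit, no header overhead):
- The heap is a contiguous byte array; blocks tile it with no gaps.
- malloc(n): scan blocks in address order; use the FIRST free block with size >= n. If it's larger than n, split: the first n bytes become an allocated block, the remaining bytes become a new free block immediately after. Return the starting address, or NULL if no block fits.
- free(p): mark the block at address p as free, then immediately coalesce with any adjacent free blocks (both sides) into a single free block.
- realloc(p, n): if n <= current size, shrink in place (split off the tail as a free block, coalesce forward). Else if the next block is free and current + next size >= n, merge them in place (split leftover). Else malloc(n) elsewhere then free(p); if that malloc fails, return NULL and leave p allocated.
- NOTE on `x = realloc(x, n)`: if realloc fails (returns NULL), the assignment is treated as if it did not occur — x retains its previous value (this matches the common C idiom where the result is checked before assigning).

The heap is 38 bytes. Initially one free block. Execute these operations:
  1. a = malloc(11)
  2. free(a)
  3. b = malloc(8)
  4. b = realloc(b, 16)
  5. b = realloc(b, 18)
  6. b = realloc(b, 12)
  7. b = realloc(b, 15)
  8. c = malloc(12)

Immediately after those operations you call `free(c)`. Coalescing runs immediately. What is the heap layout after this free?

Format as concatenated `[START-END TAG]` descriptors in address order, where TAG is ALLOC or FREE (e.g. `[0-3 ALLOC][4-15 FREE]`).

Answer: [0-14 ALLOC][15-37 FREE]

Derivation:
Op 1: a = malloc(11) -> a = 0; heap: [0-10 ALLOC][11-37 FREE]
Op 2: free(a) -> (freed a); heap: [0-37 FREE]
Op 3: b = malloc(8) -> b = 0; heap: [0-7 ALLOC][8-37 FREE]
Op 4: b = realloc(b, 16) -> b = 0; heap: [0-15 ALLOC][16-37 FREE]
Op 5: b = realloc(b, 18) -> b = 0; heap: [0-17 ALLOC][18-37 FREE]
Op 6: b = realloc(b, 12) -> b = 0; heap: [0-11 ALLOC][12-37 FREE]
Op 7: b = realloc(b, 15) -> b = 0; heap: [0-14 ALLOC][15-37 FREE]
Op 8: c = malloc(12) -> c = 15; heap: [0-14 ALLOC][15-26 ALLOC][27-37 FREE]
free(c): c = 15 -> block [15-26 ALLOC]; mark free, coalesce with adjacent free neighbors -> [0-14 ALLOC][15-37 FREE]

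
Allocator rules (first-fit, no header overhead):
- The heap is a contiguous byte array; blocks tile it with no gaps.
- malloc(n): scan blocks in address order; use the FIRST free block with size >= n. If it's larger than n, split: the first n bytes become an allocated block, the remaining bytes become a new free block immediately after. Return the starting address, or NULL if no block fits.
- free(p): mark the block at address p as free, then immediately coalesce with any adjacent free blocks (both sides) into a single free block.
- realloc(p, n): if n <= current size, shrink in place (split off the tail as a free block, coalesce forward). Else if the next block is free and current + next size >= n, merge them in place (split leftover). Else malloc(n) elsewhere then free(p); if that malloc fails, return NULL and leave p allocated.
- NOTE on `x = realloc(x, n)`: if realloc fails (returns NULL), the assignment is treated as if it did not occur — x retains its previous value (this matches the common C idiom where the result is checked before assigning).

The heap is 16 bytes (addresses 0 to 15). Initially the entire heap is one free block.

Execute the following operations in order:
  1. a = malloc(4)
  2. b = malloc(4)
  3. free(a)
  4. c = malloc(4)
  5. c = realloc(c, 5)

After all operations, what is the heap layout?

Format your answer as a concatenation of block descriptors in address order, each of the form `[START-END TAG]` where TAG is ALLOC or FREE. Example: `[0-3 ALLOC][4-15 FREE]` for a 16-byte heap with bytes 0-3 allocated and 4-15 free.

Answer: [0-3 FREE][4-7 ALLOC][8-12 ALLOC][13-15 FREE]

Derivation:
Op 1: a = malloc(4) -> a = 0; heap: [0-3 ALLOC][4-15 FREE]
Op 2: b = malloc(4) -> b = 4; heap: [0-3 ALLOC][4-7 ALLOC][8-15 FREE]
Op 3: free(a) -> (freed a); heap: [0-3 FREE][4-7 ALLOC][8-15 FREE]
Op 4: c = malloc(4) -> c = 0; heap: [0-3 ALLOC][4-7 ALLOC][8-15 FREE]
Op 5: c = realloc(c, 5) -> c = 8; heap: [0-3 FREE][4-7 ALLOC][8-12 ALLOC][13-15 FREE]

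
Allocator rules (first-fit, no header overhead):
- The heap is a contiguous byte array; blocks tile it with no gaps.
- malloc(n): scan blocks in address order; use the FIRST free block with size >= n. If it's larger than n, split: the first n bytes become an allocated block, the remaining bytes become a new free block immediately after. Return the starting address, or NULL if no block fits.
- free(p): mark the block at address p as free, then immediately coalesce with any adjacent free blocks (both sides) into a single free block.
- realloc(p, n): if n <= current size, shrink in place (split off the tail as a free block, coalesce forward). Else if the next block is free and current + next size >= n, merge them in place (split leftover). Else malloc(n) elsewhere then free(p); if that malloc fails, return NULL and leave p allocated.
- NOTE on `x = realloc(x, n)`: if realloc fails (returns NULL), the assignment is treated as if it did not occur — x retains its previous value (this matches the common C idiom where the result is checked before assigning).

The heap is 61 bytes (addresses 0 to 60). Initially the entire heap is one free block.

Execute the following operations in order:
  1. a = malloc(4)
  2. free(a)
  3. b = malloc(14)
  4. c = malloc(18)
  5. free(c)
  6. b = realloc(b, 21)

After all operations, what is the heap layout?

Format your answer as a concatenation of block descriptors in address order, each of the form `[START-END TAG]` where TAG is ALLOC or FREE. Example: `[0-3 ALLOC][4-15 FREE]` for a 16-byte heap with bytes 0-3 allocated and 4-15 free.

Op 1: a = malloc(4) -> a = 0; heap: [0-3 ALLOC][4-60 FREE]
Op 2: free(a) -> (freed a); heap: [0-60 FREE]
Op 3: b = malloc(14) -> b = 0; heap: [0-13 ALLOC][14-60 FREE]
Op 4: c = malloc(18) -> c = 14; heap: [0-13 ALLOC][14-31 ALLOC][32-60 FREE]
Op 5: free(c) -> (freed c); heap: [0-13 ALLOC][14-60 FREE]
Op 6: b = realloc(b, 21) -> b = 0; heap: [0-20 ALLOC][21-60 FREE]

Answer: [0-20 ALLOC][21-60 FREE]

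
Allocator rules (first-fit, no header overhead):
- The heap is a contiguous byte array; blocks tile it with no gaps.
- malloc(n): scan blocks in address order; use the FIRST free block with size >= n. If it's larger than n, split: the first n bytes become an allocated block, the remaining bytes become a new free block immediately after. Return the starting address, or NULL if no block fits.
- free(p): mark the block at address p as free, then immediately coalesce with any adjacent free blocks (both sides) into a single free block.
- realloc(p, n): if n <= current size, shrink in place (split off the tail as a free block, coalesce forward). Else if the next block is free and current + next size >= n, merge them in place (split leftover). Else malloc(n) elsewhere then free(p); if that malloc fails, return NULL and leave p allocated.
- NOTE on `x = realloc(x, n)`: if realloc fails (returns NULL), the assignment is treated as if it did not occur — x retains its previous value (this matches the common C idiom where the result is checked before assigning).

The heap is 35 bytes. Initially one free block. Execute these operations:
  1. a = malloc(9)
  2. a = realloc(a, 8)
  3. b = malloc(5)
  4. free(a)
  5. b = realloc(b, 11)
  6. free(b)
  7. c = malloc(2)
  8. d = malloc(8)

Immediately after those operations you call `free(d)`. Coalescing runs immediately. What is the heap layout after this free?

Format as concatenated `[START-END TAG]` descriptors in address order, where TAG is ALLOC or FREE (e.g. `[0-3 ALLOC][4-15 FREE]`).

Answer: [0-1 ALLOC][2-34 FREE]

Derivation:
Op 1: a = malloc(9) -> a = 0; heap: [0-8 ALLOC][9-34 FREE]
Op 2: a = realloc(a, 8) -> a = 0; heap: [0-7 ALLOC][8-34 FREE]
Op 3: b = malloc(5) -> b = 8; heap: [0-7 ALLOC][8-12 ALLOC][13-34 FREE]
Op 4: free(a) -> (freed a); heap: [0-7 FREE][8-12 ALLOC][13-34 FREE]
Op 5: b = realloc(b, 11) -> b = 8; heap: [0-7 FREE][8-18 ALLOC][19-34 FREE]
Op 6: free(b) -> (freed b); heap: [0-34 FREE]
Op 7: c = malloc(2) -> c = 0; heap: [0-1 ALLOC][2-34 FREE]
Op 8: d = malloc(8) -> d = 2; heap: [0-1 ALLOC][2-9 ALLOC][10-34 FREE]
free(d): d = 2 -> block [2-9 ALLOC]; mark free, coalesce with adjacent free neighbors -> [0-1 ALLOC][2-34 FREE]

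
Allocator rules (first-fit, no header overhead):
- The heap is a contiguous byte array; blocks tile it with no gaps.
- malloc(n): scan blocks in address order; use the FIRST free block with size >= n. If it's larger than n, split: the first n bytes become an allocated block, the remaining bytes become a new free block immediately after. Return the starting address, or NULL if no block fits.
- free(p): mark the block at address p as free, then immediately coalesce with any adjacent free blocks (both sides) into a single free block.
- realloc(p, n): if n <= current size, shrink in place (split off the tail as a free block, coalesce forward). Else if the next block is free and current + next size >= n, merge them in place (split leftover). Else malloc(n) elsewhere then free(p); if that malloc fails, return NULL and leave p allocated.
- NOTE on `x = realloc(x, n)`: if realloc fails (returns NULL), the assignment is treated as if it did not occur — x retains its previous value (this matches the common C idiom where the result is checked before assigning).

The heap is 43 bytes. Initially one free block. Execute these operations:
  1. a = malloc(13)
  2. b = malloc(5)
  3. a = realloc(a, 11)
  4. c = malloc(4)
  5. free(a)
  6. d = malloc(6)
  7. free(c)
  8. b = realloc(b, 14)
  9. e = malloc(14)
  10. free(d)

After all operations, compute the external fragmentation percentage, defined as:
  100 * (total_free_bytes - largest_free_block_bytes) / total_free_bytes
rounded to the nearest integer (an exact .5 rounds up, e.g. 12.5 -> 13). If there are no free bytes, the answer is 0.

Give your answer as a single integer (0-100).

Op 1: a = malloc(13) -> a = 0; heap: [0-12 ALLOC][13-42 FREE]
Op 2: b = malloc(5) -> b = 13; heap: [0-12 ALLOC][13-17 ALLOC][18-42 FREE]
Op 3: a = realloc(a, 11) -> a = 0; heap: [0-10 ALLOC][11-12 FREE][13-17 ALLOC][18-42 FREE]
Op 4: c = malloc(4) -> c = 18; heap: [0-10 ALLOC][11-12 FREE][13-17 ALLOC][18-21 ALLOC][22-42 FREE]
Op 5: free(a) -> (freed a); heap: [0-12 FREE][13-17 ALLOC][18-21 ALLOC][22-42 FREE]
Op 6: d = malloc(6) -> d = 0; heap: [0-5 ALLOC][6-12 FREE][13-17 ALLOC][18-21 ALLOC][22-42 FREE]
Op 7: free(c) -> (freed c); heap: [0-5 ALLOC][6-12 FREE][13-17 ALLOC][18-42 FREE]
Op 8: b = realloc(b, 14) -> b = 13; heap: [0-5 ALLOC][6-12 FREE][13-26 ALLOC][27-42 FREE]
Op 9: e = malloc(14) -> e = 27; heap: [0-5 ALLOC][6-12 FREE][13-26 ALLOC][27-40 ALLOC][41-42 FREE]
Op 10: free(d) -> (freed d); heap: [0-12 FREE][13-26 ALLOC][27-40 ALLOC][41-42 FREE]
Free blocks: [13 2] total_free=15 largest=13 -> 100*(15-13)/15 = 200/15 ≈ 13.333 -> rounds to 13

Answer: 13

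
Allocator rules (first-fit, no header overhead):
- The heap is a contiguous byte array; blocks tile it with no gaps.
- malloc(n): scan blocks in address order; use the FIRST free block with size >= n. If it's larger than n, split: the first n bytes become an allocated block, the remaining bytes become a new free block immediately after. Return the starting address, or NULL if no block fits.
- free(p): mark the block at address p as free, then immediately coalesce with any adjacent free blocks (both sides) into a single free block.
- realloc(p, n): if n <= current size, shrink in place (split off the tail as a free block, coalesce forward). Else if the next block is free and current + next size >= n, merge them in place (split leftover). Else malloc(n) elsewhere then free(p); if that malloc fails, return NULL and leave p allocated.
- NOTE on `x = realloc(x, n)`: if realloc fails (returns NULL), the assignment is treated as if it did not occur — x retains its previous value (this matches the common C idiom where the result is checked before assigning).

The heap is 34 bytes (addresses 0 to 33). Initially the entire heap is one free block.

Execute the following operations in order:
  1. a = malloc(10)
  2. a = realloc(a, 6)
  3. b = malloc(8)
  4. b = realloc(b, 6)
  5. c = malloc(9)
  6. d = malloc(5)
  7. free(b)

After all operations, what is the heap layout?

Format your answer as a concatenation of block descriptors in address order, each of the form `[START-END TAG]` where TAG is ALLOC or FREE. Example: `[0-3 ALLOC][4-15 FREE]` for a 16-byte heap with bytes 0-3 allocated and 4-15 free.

Op 1: a = malloc(10) -> a = 0; heap: [0-9 ALLOC][10-33 FREE]
Op 2: a = realloc(a, 6) -> a = 0; heap: [0-5 ALLOC][6-33 FREE]
Op 3: b = malloc(8) -> b = 6; heap: [0-5 ALLOC][6-13 ALLOC][14-33 FREE]
Op 4: b = realloc(b, 6) -> b = 6; heap: [0-5 ALLOC][6-11 ALLOC][12-33 FREE]
Op 5: c = malloc(9) -> c = 12; heap: [0-5 ALLOC][6-11 ALLOC][12-20 ALLOC][21-33 FREE]
Op 6: d = malloc(5) -> d = 21; heap: [0-5 ALLOC][6-11 ALLOC][12-20 ALLOC][21-25 ALLOC][26-33 FREE]
Op 7: free(b) -> (freed b); heap: [0-5 ALLOC][6-11 FREE][12-20 ALLOC][21-25 ALLOC][26-33 FREE]

Answer: [0-5 ALLOC][6-11 FREE][12-20 ALLOC][21-25 ALLOC][26-33 FREE]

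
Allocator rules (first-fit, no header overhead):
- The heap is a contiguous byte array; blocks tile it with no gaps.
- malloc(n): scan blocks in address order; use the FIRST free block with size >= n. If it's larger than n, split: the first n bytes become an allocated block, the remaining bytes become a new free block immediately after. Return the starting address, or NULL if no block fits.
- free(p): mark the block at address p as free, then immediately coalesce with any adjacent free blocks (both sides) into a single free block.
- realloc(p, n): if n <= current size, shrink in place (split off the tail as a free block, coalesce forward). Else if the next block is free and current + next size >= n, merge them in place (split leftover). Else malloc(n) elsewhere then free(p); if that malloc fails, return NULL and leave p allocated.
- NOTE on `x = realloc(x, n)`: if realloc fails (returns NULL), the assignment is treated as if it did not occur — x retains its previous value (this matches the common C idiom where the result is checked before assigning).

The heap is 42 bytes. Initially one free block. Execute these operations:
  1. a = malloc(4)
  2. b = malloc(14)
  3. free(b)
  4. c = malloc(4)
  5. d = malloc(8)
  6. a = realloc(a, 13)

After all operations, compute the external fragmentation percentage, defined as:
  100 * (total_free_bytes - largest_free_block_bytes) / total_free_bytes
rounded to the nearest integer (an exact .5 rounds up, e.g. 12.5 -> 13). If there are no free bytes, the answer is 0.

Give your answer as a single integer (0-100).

Op 1: a = malloc(4) -> a = 0; heap: [0-3 ALLOC][4-41 FREE]
Op 2: b = malloc(14) -> b = 4; heap: [0-3 ALLOC][4-17 ALLOC][18-41 FREE]
Op 3: free(b) -> (freed b); heap: [0-3 ALLOC][4-41 FREE]
Op 4: c = malloc(4) -> c = 4; heap: [0-3 ALLOC][4-7 ALLOC][8-41 FREE]
Op 5: d = malloc(8) -> d = 8; heap: [0-3 ALLOC][4-7 ALLOC][8-15 ALLOC][16-41 FREE]
Op 6: a = realloc(a, 13) -> a = 16; heap: [0-3 FREE][4-7 ALLOC][8-15 ALLOC][16-28 ALLOC][29-41 FREE]
Free blocks: [4 13] total_free=17 largest=13 -> 100*(17-13)/17 = 400/17 ≈ 23.529 -> rounds to 24

Answer: 24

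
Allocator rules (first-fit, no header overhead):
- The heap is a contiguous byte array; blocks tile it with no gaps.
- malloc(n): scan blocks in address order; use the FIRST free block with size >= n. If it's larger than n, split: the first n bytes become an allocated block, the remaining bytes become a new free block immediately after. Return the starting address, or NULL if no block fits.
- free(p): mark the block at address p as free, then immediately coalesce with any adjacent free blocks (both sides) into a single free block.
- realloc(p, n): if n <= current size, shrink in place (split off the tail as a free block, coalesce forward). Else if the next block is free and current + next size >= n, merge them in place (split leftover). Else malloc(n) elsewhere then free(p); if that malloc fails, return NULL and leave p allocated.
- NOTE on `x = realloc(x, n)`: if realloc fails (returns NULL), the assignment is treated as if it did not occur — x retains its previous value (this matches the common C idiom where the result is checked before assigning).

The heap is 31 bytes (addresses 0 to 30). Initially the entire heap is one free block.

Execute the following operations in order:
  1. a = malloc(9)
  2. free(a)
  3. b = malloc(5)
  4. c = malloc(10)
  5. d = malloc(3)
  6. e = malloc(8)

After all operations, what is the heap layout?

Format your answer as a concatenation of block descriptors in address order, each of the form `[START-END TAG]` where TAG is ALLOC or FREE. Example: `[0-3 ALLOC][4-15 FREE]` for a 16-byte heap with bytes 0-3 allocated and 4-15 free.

Answer: [0-4 ALLOC][5-14 ALLOC][15-17 ALLOC][18-25 ALLOC][26-30 FREE]

Derivation:
Op 1: a = malloc(9) -> a = 0; heap: [0-8 ALLOC][9-30 FREE]
Op 2: free(a) -> (freed a); heap: [0-30 FREE]
Op 3: b = malloc(5) -> b = 0; heap: [0-4 ALLOC][5-30 FREE]
Op 4: c = malloc(10) -> c = 5; heap: [0-4 ALLOC][5-14 ALLOC][15-30 FREE]
Op 5: d = malloc(3) -> d = 15; heap: [0-4 ALLOC][5-14 ALLOC][15-17 ALLOC][18-30 FREE]
Op 6: e = malloc(8) -> e = 18; heap: [0-4 ALLOC][5-14 ALLOC][15-17 ALLOC][18-25 ALLOC][26-30 FREE]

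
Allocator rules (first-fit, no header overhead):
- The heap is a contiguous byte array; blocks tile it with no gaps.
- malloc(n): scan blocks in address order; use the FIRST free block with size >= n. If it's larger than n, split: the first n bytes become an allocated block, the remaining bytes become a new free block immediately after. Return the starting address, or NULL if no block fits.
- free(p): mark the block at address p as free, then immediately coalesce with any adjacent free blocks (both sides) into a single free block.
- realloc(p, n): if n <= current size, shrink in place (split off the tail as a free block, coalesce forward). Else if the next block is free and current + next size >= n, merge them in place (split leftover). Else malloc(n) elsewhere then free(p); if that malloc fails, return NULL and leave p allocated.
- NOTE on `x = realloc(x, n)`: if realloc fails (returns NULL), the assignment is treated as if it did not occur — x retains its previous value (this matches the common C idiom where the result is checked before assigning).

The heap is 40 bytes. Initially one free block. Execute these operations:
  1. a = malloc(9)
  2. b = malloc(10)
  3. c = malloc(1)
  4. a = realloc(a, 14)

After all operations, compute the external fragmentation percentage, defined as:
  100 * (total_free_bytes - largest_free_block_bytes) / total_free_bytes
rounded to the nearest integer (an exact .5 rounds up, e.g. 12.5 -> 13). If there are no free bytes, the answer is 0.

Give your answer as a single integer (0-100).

Answer: 40

Derivation:
Op 1: a = malloc(9) -> a = 0; heap: [0-8 ALLOC][9-39 FREE]
Op 2: b = malloc(10) -> b = 9; heap: [0-8 ALLOC][9-18 ALLOC][19-39 FREE]
Op 3: c = malloc(1) -> c = 19; heap: [0-8 ALLOC][9-18 ALLOC][19-19 ALLOC][20-39 FREE]
Op 4: a = realloc(a, 14) -> a = 20; heap: [0-8 FREE][9-18 ALLOC][19-19 ALLOC][20-33 ALLOC][34-39 FREE]
Free blocks: [9 6] total_free=15 largest=9 -> 100*(15-9)/15 = 600/15 = 40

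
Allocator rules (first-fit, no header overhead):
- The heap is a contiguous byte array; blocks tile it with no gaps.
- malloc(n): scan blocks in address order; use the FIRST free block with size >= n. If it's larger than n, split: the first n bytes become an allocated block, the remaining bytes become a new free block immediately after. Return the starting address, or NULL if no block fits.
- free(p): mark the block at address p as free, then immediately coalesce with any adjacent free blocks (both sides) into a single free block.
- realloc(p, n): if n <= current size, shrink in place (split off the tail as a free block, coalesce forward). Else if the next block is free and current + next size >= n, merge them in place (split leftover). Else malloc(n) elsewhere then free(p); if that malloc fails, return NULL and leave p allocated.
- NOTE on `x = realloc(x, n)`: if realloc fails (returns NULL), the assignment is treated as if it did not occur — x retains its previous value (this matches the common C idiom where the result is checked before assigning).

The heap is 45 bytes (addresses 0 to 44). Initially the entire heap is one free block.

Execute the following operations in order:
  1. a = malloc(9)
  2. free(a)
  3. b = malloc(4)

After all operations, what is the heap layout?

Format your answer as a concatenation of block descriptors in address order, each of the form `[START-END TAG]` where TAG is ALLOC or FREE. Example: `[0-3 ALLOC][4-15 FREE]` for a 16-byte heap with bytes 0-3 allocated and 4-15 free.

Op 1: a = malloc(9) -> a = 0; heap: [0-8 ALLOC][9-44 FREE]
Op 2: free(a) -> (freed a); heap: [0-44 FREE]
Op 3: b = malloc(4) -> b = 0; heap: [0-3 ALLOC][4-44 FREE]

Answer: [0-3 ALLOC][4-44 FREE]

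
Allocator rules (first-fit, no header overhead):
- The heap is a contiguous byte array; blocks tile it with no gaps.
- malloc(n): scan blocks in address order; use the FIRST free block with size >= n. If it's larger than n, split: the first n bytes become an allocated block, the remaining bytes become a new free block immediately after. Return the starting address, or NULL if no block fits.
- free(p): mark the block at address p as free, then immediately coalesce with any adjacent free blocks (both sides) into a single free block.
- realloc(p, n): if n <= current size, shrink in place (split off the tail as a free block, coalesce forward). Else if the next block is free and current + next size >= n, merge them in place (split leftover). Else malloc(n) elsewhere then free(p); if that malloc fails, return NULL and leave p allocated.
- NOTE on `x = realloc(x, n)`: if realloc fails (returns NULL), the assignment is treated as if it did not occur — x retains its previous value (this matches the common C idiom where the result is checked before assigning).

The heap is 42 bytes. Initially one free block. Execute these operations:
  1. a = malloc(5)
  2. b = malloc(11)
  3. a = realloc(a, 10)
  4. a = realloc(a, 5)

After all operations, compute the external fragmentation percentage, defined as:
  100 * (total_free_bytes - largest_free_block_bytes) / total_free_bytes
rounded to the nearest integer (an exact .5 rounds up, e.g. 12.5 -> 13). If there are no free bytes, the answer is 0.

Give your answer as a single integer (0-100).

Answer: 19

Derivation:
Op 1: a = malloc(5) -> a = 0; heap: [0-4 ALLOC][5-41 FREE]
Op 2: b = malloc(11) -> b = 5; heap: [0-4 ALLOC][5-15 ALLOC][16-41 FREE]
Op 3: a = realloc(a, 10) -> a = 16; heap: [0-4 FREE][5-15 ALLOC][16-25 ALLOC][26-41 FREE]
Op 4: a = realloc(a, 5) -> a = 16; heap: [0-4 FREE][5-15 ALLOC][16-20 ALLOC][21-41 FREE]
Free blocks: [5 21] total_free=26 largest=21 -> 100*(26-21)/26 = 500/26 ≈ 19.231 -> rounds to 19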